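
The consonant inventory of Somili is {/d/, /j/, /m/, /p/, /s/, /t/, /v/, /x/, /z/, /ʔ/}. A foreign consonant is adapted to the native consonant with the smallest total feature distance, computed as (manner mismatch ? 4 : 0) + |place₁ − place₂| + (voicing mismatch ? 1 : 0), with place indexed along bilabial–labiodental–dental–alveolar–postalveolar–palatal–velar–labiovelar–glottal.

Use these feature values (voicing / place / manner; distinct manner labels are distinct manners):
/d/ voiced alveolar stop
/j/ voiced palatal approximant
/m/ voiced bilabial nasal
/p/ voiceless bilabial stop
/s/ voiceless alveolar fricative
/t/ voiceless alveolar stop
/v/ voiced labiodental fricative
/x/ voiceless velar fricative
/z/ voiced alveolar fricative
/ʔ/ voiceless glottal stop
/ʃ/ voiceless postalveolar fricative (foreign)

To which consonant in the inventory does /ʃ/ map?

s

/s/ is closest: same manner (fricative), place distance 1 (postalveolar→alveolar), same voicing; total 1. Next closest is /x/ at distance 2.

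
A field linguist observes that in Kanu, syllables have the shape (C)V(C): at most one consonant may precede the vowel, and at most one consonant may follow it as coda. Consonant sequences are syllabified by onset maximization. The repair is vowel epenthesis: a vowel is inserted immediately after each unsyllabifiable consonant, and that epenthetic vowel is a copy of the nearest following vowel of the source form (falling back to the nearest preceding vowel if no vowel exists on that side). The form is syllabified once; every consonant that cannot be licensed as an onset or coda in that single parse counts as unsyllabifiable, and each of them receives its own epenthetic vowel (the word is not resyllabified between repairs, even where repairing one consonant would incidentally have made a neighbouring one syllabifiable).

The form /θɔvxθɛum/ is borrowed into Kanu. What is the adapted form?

Under (C)V(C), the unsyllabifiable consonants are /x/ (at most one coda consonant is licensed; onsets are limited to one consonant).
Inserting the epenthetic vowel yields /x/ → /xɛ/.

θɔvxɛθɛum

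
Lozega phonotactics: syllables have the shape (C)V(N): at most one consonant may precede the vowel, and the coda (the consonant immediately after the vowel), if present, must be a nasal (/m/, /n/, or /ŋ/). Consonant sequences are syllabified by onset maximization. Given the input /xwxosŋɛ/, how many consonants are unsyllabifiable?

The consonants /x/, /w/, /s/ cannot be parsed into a legal (C)V(N) syllable (only a nasal (/m/, /n/, or /ŋ/) is licensed in coda position; onsets are limited to one consonant).

3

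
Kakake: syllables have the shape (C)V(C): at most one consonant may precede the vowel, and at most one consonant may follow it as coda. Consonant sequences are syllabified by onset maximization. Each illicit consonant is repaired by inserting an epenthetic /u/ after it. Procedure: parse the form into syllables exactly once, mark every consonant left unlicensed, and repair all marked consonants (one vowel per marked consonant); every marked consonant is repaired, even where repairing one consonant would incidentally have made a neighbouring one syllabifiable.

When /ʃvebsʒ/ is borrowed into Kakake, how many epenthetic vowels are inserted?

The unsyllabifiable consonants are /ʃ/, /s/, /ʒ/; each receives one epenthetic vowel.

3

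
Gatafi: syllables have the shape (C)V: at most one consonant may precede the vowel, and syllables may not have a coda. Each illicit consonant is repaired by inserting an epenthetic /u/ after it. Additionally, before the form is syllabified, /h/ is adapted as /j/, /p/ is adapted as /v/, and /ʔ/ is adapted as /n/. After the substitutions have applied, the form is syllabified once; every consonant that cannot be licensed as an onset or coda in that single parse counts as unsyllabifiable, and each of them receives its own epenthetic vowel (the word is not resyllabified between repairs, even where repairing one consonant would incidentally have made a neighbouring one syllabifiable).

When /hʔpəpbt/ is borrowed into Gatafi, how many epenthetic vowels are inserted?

5

After substitution the input is /jnvəvbt/.
The unsyllabifiable consonants are /j/, /n/, /v/, /b/, /t/; each receives one epenthetic vowel.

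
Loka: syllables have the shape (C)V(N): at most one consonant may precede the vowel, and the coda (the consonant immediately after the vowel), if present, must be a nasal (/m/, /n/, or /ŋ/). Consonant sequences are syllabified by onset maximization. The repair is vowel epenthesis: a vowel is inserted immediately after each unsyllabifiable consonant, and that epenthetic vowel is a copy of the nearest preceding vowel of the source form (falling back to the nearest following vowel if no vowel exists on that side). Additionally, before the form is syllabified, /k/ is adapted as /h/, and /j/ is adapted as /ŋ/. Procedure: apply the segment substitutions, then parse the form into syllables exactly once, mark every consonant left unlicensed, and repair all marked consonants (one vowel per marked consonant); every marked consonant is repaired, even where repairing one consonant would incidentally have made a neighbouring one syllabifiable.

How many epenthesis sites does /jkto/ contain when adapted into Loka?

2

After substitution the input is /ŋhto/.
The unsyllabifiable consonants are /ŋ/, /h/; each receives one epenthetic vowel.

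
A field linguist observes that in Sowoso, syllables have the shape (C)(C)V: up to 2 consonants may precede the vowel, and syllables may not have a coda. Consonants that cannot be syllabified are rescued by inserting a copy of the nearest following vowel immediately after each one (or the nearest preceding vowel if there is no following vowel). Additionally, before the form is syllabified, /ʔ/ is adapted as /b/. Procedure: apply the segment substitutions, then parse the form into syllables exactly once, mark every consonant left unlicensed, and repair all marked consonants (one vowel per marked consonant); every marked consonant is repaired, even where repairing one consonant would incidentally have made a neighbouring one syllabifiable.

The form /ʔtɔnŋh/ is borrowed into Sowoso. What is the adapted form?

btɔnɔŋɔhɔ

Substitution: /ʔ/ → /b/, giving /btɔnŋh/.
The consonants /n/, /ŋ/, /h/ cannot be parsed into a legal (C)(C)V syllable (no codas are permitted; onsets may contain at most 2 consonants).
Epenthesis after each stranded consonant: /n/ → /nɔ/, /ŋ/ → /ŋɔ/, /h/ → /hɔ/.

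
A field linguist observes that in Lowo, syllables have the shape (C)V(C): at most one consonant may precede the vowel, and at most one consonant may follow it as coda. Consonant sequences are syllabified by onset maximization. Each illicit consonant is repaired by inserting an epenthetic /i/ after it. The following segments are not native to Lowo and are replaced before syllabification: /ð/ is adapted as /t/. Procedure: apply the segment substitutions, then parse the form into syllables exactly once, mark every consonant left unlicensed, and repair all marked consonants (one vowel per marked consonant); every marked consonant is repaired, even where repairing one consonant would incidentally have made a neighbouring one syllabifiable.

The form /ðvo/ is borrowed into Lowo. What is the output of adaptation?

Substitution: /ð/ → /t/, giving /tvo/.
Under (C)V(C), the unsyllabifiable consonants are /t/ (at most one coda consonant is licensed; onsets are limited to one consonant).
Inserting the epenthetic vowel yields /t/ → /ti/.

tivo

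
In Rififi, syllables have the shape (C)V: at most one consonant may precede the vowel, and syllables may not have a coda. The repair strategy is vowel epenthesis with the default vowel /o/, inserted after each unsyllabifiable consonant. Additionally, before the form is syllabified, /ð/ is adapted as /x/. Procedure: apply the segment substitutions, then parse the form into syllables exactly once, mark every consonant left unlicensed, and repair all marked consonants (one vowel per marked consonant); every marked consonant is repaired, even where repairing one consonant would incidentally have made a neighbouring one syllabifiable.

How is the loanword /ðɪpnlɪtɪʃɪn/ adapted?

Substitution: /ð/ → /x/, giving /xɪpnlɪtɪʃɪn/.
The consonants /p/, /n/, /n/ cannot be parsed into a legal (C)V syllable (no codas are permitted; onsets are limited to one consonant).
Epenthesis after each stranded consonant: /p/ → /po/, /n/ → /no/, /n/ → /no/.

xɪponolɪtɪʃɪno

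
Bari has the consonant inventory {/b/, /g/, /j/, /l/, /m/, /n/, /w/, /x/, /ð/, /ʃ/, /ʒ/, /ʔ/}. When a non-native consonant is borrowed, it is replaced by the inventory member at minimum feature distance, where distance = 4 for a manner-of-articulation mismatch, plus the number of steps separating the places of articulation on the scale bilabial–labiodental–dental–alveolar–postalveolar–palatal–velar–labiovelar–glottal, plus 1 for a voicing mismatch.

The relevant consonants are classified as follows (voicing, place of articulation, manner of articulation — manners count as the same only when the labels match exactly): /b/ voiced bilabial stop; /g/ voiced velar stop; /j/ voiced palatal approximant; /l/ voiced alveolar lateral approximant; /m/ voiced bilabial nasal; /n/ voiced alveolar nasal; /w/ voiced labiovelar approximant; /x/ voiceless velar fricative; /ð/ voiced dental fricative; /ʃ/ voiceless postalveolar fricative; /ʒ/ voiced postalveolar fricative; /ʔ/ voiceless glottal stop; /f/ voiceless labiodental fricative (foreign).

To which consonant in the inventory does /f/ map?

ð

/ð/ is closest: same manner (fricative), place distance 1 (labiodental→dental), voicing differs (+1); total 2. Next closest is /ʃ/ at distance 3.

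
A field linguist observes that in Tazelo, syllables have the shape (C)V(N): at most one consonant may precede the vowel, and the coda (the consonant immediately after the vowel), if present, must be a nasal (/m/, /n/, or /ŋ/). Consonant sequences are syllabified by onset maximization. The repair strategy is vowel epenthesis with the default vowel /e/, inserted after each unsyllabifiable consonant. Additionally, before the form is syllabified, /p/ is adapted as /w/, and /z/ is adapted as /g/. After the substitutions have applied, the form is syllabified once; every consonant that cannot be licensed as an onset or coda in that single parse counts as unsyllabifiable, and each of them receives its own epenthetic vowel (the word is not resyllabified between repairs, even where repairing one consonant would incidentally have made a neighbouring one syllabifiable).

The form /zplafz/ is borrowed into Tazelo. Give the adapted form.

gewelafege

Substitution: /z/ → /g/, /p/ → /w/, giving /gwlafg/.
The consonants /g/, /w/, /f/, /g/ cannot be parsed into a legal (C)V(N) syllable (only a nasal (/m/, /n/, or /ŋ/) is licensed in coda position; onsets are limited to one consonant).
Each unlicensed consonant becomes the onset of a new syllable: /g/ → /ge/, /w/ → /we/, /f/ → /fe/, /g/ → /ge/.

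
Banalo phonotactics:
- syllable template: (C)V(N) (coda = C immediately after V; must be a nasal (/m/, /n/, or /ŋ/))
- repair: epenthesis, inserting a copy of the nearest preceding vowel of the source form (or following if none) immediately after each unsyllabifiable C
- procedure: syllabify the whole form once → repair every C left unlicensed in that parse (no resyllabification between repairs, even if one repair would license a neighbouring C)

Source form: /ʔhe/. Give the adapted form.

Under (C)V(N), the unsyllabifiable consonants are /ʔ/ (only a nasal (/m/, /n/, or /ŋ/) is licensed in coda position; onsets are limited to one consonant).
Inserting the epenthetic vowel yields /ʔ/ → /ʔe/.

ʔehe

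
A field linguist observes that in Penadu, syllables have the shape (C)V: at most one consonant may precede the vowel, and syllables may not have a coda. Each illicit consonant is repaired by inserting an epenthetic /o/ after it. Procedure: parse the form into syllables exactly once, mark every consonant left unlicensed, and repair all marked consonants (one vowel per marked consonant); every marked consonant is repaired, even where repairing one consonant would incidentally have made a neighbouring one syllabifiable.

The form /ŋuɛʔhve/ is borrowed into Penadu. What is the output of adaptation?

The consonants /ʔ/, /h/ cannot be parsed into a legal (C)V syllable (no codas are permitted; onsets are limited to one consonant).
Inserting the epenthetic vowel yields /ʔ/ → /ʔo/, /h/ → /ho/.

ŋuɛʔohove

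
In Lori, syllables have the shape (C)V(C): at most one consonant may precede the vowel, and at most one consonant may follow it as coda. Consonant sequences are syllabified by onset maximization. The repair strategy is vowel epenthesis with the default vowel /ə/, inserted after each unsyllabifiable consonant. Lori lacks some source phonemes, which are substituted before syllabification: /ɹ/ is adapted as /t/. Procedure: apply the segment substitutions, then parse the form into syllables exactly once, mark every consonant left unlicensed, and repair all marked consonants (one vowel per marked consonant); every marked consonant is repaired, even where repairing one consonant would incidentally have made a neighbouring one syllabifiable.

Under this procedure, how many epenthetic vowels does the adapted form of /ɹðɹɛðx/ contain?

After substitution the input is /tðtɛðx/.
The unsyllabifiable consonants are /t/, /ð/, /x/; each receives one epenthetic vowel.

3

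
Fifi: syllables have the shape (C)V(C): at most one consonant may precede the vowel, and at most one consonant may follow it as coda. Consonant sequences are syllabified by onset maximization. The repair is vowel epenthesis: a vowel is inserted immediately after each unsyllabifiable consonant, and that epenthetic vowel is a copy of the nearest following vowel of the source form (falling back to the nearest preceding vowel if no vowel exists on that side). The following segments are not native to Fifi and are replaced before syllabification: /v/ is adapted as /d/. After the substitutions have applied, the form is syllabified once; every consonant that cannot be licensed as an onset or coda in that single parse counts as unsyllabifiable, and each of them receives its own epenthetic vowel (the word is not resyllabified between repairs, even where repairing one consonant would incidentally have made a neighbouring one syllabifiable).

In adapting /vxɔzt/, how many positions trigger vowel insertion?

After substitution the input is /dxɔzt/.
The unsyllabifiable consonants are /d/, /t/; each receives one epenthetic vowel.

2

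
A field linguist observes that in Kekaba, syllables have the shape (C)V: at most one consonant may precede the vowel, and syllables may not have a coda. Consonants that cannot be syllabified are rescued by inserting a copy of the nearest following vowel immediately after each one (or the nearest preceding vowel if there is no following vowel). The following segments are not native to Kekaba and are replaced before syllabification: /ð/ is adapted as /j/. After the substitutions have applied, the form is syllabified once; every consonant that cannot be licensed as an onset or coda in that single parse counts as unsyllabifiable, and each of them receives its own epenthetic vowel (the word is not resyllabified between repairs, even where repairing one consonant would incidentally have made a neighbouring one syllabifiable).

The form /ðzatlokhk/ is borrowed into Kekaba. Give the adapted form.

Substitution: /ð/ → /j/, giving /jzatlokhk/.
The consonants /j/, /t/, /k/, /h/, /k/ cannot be parsed into a legal (C)V syllable (no codas are permitted; onsets are limited to one consonant).
Each unlicensed consonant becomes the onset of a new syllable: /j/ → /ja/, /t/ → /to/, /k/ → /ko/, /h/ → /ho/, /k/ → /ko/.

jazatolokohoko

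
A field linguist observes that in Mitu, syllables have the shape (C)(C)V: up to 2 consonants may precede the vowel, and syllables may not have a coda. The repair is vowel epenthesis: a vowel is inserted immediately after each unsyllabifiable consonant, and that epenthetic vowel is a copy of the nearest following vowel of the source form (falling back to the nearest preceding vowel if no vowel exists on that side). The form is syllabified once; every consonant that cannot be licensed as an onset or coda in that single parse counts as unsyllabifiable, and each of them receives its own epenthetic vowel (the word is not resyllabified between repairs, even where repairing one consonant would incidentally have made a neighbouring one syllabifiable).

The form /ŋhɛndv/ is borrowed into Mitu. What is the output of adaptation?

Under (C)(C)V, the unsyllabifiable consonants are /n/, /d/, /v/ (no codas are permitted; onsets may contain at most 2 consonants).
Inserting the epenthetic vowel yields /n/ → /nɛ/, /d/ → /dɛ/, /v/ → /vɛ/.

ŋhɛnɛdɛvɛ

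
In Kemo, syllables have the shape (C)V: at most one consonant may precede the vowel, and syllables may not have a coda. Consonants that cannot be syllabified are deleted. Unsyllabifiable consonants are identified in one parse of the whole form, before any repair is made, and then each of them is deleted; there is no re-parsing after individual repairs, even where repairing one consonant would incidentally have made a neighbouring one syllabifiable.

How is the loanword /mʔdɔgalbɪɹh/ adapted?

dɔgabɪ

Under (C)V, the unsyllabifiable consonants are /m/, /ʔ/, /l/, /ɹ/, /h/ (no codas are permitted; onsets are limited to one consonant).
Deleting the stranded consonants removes /m/, /ʔ/, /l/, /ɹ/, /h/.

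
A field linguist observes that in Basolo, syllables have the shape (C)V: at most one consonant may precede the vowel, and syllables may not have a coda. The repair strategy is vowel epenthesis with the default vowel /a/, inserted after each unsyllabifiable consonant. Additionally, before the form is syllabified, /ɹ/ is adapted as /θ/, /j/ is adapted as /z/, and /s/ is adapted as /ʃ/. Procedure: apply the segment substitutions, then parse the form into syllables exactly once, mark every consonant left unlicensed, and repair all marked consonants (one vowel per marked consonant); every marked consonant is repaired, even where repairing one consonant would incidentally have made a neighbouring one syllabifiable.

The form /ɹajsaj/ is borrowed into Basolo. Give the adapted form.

θazaʃaza

Substitution: /ɹ/ → /θ/, /j/ → /z/, /s/ → /ʃ/, giving /θazʃaz/.
Syllabifying with onset maximization leaves /z/, /z/ stranded (no codas are permitted; onsets are limited to one consonant).
Each unlicensed consonant becomes the onset of a new syllable: /z/ → /za/, /z/ → /za/.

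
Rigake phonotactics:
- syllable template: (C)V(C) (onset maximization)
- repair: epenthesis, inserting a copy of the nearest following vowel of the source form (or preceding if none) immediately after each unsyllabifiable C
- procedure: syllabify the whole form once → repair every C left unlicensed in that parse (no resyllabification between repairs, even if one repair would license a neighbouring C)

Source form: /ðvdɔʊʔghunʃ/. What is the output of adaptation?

ðɔvɔdɔʊʔguhunʃu

Under (C)V(C), the unsyllabifiable consonants are /ð/, /v/, /g/, /ʃ/ (at most one coda consonant is licensed; onsets are limited to one consonant).
Inserting the epenthetic vowel yields /ð/ → /ðɔ/, /v/ → /vɔ/, /g/ → /gu/, /ʃ/ → /ʃu/.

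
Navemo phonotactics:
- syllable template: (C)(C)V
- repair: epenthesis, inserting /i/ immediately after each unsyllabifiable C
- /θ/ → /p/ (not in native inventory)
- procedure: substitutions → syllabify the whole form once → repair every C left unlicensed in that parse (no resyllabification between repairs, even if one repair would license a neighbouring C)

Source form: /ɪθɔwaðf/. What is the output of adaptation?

ɪpɔwaðifi

Substitution: /θ/ → /p/, giving /ɪpɔwaðf/.
Syllabifying with onset maximization leaves /ð/, /f/ stranded (no codas are permitted; onsets may contain at most 2 consonants).
Epenthesis after each stranded consonant: /ð/ → /ði/, /f/ → /fi/.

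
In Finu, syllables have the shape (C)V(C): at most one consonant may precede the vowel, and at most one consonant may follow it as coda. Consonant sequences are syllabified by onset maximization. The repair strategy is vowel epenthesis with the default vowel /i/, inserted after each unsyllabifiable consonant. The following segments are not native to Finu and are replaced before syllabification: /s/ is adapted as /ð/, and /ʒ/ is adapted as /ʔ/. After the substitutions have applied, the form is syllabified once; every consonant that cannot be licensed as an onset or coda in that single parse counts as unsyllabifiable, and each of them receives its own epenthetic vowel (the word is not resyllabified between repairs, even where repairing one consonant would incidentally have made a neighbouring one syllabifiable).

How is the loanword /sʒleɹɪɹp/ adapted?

Substitution: /s/ → /ð/, /ʒ/ → /ʔ/, giving /ðʔleɹɪɹp/.
The consonants /ð/, /ʔ/, /p/ cannot be parsed into a legal (C)V(C) syllable (at most one coda consonant is licensed; onsets are limited to one consonant).
Each unlicensed consonant becomes the onset of a new syllable: /ð/ → /ði/, /ʔ/ → /ʔi/, /p/ → /pi/.

ðiʔileɹɪɹpi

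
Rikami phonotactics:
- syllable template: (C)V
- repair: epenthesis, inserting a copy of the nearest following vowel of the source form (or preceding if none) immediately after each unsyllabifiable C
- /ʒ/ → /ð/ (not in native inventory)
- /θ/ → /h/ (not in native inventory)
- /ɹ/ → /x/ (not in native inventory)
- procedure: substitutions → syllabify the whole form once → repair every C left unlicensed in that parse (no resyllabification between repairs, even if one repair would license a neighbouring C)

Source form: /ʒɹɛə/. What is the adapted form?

ðɛxɛə

Substitution: /ʒ/ → /ð/, /ɹ/ → /x/, giving /ðxɛə/.
Syllabifying with onset maximization leaves /ð/ stranded (no codas are permitted; onsets are limited to one consonant).
Epenthesis after each stranded consonant: /ð/ → /ðɛ/.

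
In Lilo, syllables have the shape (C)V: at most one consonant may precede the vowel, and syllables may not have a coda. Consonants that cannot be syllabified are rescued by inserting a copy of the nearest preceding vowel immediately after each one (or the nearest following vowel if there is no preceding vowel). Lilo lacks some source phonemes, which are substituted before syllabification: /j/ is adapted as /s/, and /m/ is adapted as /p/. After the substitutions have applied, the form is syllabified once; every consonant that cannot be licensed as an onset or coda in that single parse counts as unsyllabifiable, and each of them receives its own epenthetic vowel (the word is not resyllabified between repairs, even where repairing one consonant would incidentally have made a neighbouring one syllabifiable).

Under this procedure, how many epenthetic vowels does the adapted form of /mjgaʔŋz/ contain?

After substitution the input is /psgaʔŋz/.
The unsyllabifiable consonants are /p/, /s/, /ʔ/, /ŋ/, /z/; each receives one epenthetic vowel.

5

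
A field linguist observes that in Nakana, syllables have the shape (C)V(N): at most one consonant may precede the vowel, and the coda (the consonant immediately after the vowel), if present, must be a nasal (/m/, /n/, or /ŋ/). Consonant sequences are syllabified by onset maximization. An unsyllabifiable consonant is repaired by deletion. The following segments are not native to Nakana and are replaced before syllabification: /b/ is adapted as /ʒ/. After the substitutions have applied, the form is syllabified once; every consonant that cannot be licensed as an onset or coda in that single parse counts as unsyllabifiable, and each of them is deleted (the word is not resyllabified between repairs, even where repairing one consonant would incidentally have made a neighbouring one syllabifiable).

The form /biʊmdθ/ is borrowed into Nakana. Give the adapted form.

Substitution: /b/ → /ʒ/, giving /ʒiʊmdθ/.
Syllabifying with onset maximization leaves /d/, /θ/ stranded (only a nasal (/m/, /n/, or /ŋ/) is licensed in coda position; onsets are limited to one consonant).
Each unlicensed consonant is deleted: /d/, /θ/.

ʒiʊm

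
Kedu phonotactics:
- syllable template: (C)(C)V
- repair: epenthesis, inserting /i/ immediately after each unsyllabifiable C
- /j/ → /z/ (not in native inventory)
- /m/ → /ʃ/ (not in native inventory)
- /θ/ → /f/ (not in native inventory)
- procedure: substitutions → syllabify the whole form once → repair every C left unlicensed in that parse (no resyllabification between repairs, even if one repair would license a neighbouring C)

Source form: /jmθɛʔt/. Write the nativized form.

ziʃfɛʔiti

Substitution: /j/ → /z/, /m/ → /ʃ/, /θ/ → /f/, giving /zʃfɛʔt/.
Syllabifying with onset maximization leaves /z/, /ʔ/, /t/ stranded (no codas are permitted; onsets may contain at most 2 consonants).
Epenthesis after each stranded consonant: /z/ → /zi/, /ʔ/ → /ʔi/, /t/ → /ti/.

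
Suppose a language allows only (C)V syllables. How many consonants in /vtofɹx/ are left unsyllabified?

4

Syllabifying with onset maximization leaves /v/, /f/, /ɹ/, /x/ stranded (no codas are permitted; onsets are limited to one consonant).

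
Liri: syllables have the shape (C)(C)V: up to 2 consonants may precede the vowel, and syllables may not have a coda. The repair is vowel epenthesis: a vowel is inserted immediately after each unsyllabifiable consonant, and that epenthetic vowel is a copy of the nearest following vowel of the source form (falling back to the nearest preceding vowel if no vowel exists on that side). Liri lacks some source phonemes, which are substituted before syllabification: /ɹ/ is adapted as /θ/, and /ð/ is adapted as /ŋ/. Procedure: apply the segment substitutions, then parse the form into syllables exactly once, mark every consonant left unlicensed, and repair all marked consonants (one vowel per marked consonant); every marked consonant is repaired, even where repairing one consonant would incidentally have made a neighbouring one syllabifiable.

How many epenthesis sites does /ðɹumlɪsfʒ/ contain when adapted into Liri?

3

After substitution the input is /ŋθumlɪsfʒ/.
The unsyllabifiable consonants are /s/, /f/, /ʒ/; each receives one epenthetic vowel.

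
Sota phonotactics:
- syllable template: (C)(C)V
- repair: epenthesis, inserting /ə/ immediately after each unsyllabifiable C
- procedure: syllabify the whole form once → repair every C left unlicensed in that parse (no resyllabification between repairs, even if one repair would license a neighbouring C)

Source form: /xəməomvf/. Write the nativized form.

xəməoməvəfə

Under (C)(C)V, the unsyllabifiable consonants are /m/, /v/, /f/ (no codas are permitted; onsets may contain at most 2 consonants).
Inserting the epenthetic vowel yields /m/ → /mə/, /v/ → /və/, /f/ → /fə/.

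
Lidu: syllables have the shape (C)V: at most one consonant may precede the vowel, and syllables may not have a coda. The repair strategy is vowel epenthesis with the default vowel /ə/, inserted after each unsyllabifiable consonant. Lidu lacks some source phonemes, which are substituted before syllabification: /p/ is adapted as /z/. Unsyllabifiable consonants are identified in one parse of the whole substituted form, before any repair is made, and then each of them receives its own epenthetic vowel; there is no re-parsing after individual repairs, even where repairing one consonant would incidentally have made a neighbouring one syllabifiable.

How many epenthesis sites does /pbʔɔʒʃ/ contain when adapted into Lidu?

After substitution the input is /zbʔɔʒʃ/.
The unsyllabifiable consonants are /z/, /b/, /ʒ/, /ʃ/; each receives one epenthetic vowel.

4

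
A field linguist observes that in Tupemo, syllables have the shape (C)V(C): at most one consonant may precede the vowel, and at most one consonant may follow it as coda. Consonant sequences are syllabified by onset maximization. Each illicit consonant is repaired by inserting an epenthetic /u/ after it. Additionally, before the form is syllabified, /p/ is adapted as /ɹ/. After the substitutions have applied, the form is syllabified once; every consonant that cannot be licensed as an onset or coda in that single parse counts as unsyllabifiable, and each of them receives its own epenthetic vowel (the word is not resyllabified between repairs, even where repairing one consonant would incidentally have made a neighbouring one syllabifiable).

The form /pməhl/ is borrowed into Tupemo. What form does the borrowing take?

Substitution: /p/ → /ɹ/, giving /ɹməhl/.
Under (C)V(C), the unsyllabifiable consonants are /ɹ/, /l/ (at most one coda consonant is licensed; onsets are limited to one consonant).
Epenthesis after each stranded consonant: /ɹ/ → /ɹu/, /l/ → /lu/.

ɹuməhlu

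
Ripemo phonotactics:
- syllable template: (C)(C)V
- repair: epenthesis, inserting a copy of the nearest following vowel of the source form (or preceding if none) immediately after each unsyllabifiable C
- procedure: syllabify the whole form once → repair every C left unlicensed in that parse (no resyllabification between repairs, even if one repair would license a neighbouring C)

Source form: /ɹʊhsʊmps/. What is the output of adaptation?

Under (C)(C)V, the unsyllabifiable consonants are /m/, /p/, /s/ (no codas are permitted; onsets may contain at most 2 consonants).
Epenthesis after each stranded consonant: /m/ → /mʊ/, /p/ → /pʊ/, /s/ → /sʊ/.

ɹʊhsʊmʊpʊsʊ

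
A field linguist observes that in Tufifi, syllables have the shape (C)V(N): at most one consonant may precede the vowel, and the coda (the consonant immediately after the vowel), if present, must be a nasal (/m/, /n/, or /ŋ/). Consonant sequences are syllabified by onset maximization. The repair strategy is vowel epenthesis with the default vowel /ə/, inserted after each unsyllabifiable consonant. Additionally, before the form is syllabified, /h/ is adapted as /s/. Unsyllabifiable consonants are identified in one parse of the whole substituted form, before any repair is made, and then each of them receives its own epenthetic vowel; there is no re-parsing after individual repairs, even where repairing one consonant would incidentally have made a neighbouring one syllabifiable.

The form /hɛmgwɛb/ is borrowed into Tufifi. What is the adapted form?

sɛmgəwɛbə

Substitution: /h/ → /s/, giving /sɛmgwɛb/.
Syllabifying with onset maximization leaves /g/, /b/ stranded (only a nasal (/m/, /n/, or /ŋ/) is licensed in coda position; onsets are limited to one consonant).
Epenthesis after each stranded consonant: /g/ → /gə/, /b/ → /bə/.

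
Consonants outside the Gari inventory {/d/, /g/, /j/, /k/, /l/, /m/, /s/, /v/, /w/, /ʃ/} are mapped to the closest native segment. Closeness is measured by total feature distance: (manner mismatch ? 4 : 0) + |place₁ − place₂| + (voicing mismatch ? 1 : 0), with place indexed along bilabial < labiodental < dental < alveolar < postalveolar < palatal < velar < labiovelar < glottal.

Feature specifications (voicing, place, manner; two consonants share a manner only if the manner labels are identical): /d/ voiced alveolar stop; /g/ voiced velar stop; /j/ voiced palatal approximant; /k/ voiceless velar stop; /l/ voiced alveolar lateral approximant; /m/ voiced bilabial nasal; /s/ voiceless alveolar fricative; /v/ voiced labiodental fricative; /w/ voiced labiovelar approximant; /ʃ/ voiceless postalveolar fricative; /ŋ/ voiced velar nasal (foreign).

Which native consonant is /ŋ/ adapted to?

g

/g/ is closest: manner differs (nasal→stop, +4), place distance 0 (velar→velar), same voicing; total 4. Next closest is /j/ at distance 5.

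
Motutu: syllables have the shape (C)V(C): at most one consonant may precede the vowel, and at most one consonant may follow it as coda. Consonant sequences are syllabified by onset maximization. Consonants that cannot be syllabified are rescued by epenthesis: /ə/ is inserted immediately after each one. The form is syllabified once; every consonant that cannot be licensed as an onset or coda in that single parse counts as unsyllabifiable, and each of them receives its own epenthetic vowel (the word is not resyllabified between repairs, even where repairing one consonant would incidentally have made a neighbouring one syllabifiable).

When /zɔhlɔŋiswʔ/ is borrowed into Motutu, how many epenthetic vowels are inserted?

The unsyllabifiable consonants are /w/, /ʔ/; each receives one epenthetic vowel.

2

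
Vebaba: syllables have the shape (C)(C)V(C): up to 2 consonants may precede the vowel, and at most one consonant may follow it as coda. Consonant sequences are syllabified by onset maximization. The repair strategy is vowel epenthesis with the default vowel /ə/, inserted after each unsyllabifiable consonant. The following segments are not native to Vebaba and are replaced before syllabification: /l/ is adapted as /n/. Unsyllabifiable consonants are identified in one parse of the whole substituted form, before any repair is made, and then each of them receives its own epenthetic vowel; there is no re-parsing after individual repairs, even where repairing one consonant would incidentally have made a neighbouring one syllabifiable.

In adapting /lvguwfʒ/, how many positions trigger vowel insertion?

3

After substitution the input is /nvguwfʒ/.
The unsyllabifiable consonants are /n/, /f/, /ʒ/; each receives one epenthetic vowel.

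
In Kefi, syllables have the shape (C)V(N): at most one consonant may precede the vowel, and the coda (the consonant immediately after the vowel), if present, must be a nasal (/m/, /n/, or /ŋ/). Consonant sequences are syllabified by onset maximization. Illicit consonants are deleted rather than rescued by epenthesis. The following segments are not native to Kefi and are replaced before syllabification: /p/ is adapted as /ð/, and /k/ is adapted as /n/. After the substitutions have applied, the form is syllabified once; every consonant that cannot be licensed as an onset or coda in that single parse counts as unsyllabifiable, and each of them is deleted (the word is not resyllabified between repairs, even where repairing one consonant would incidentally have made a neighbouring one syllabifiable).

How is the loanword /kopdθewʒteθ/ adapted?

noθete

Substitution: /k/ → /n/, /p/ → /ð/, giving /noðdθewʒteθ/.
The consonants /ð/, /d/, /w/, /ʒ/, /θ/ cannot be parsed into a legal (C)V(N) syllable (only a nasal (/m/, /n/, or /ŋ/) is licensed in coda position; onsets are limited to one consonant).
Deleting the stranded consonants removes /ð/, /d/, /w/, /ʒ/, /θ/.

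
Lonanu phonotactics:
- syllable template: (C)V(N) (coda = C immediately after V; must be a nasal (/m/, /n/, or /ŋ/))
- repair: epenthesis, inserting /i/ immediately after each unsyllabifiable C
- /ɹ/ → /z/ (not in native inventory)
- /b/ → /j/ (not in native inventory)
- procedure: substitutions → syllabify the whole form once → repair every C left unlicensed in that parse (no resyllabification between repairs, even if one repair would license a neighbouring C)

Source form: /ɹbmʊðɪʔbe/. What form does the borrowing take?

zijimʊðɪʔije

Substitution: /ɹ/ → /z/, /b/ → /j/, giving /zjmʊðɪʔje/.
Under (C)V(N), the unsyllabifiable consonants are /z/, /j/, /ʔ/ (only a nasal (/m/, /n/, or /ŋ/) is licensed in coda position; onsets are limited to one consonant).
Inserting the epenthetic vowel yields /z/ → /zi/, /j/ → /ji/, /ʔ/ → /ʔi/.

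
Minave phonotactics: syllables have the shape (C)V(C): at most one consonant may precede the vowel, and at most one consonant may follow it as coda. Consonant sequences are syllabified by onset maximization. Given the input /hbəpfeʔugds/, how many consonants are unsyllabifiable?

Under (C)V(C), the unsyllabifiable consonants are /h/, /d/, /s/ (at most one coda consonant is licensed; onsets are limited to one consonant).

3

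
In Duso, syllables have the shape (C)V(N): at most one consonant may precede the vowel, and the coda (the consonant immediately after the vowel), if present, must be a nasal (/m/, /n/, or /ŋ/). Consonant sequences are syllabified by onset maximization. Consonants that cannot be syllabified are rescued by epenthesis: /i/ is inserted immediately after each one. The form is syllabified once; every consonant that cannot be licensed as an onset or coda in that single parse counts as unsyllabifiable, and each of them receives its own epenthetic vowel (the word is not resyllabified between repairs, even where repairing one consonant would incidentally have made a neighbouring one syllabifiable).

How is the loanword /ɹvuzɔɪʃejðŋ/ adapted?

Under (C)V(N), the unsyllabifiable consonants are /ɹ/, /j/, /ð/, /ŋ/ (only a nasal (/m/, /n/, or /ŋ/) is licensed in coda position; onsets are limited to one consonant).
Epenthesis after each stranded consonant: /ɹ/ → /ɹi/, /j/ → /ji/, /ð/ → /ði/, /ŋ/ → /ŋi/.

ɹivuzɔɪʃejiðiŋi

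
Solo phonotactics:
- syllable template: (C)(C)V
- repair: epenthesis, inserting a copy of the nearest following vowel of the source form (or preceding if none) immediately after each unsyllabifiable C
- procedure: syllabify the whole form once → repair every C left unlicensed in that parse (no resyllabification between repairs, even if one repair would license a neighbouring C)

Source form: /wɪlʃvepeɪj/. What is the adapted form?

wɪleʃvepeɪjɪ

Under (C)(C)V, the unsyllabifiable consonants are /l/, /j/ (no codas are permitted; onsets may contain at most 2 consonants).
Each unlicensed consonant becomes the onset of a new syllable: /l/ → /le/, /j/ → /jɪ/.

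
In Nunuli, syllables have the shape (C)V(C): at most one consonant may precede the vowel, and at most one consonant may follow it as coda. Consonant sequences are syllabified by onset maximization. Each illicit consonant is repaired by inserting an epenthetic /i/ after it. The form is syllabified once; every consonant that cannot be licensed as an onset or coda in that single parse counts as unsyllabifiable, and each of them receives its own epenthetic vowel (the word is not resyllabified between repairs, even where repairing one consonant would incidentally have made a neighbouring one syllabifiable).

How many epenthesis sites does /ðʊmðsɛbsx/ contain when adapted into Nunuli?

3

The unsyllabifiable consonants are /ð/, /s/, /x/; each receives one epenthetic vowel.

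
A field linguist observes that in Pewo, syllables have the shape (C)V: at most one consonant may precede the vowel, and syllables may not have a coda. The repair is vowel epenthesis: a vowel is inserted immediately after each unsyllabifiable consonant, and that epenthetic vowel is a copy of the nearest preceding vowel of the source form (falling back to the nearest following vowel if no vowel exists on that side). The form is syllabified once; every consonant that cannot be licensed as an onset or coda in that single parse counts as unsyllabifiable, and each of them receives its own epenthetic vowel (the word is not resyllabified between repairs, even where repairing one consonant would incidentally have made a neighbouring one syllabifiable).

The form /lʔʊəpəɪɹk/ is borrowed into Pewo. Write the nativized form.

lʊʔʊəpəɪɹɪkɪ

Syllabifying with onset maximization leaves /l/, /ɹ/, /k/ stranded (no codas are permitted; onsets are limited to one consonant).
Inserting the epenthetic vowel yields /l/ → /lʊ/, /ɹ/ → /ɹɪ/, /k/ → /kɪ/.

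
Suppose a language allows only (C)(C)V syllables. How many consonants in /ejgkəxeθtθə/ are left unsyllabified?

2

Under (C)(C)V, the unsyllabifiable consonants are /j/, /θ/ (no codas are permitted; onsets may contain at most 2 consonants).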